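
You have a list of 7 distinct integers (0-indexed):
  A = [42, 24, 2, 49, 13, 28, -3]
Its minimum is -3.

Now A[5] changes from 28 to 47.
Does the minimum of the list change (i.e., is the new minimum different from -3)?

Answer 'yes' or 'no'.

Answer: no

Derivation:
Old min = -3
Change: A[5] 28 -> 47
Changed element was NOT the min; min changes only if 47 < -3.
New min = -3; changed? no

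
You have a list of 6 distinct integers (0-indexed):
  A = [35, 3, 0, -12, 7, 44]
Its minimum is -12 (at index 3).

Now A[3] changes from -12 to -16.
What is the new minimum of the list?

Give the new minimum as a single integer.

Old min = -12 (at index 3)
Change: A[3] -12 -> -16
Changed element WAS the min. Need to check: is -16 still <= all others?
  Min of remaining elements: 0
  New min = min(-16, 0) = -16

Answer: -16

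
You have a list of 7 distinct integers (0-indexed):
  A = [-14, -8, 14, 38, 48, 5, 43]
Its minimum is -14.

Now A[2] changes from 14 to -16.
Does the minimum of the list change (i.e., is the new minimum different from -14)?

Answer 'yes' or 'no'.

Answer: yes

Derivation:
Old min = -14
Change: A[2] 14 -> -16
Changed element was NOT the min; min changes only if -16 < -14.
New min = -16; changed? yes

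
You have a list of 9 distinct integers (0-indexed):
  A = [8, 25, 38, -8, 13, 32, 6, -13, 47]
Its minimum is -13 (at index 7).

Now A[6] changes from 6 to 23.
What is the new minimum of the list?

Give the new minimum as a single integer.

Old min = -13 (at index 7)
Change: A[6] 6 -> 23
Changed element was NOT the old min.
  New min = min(old_min, new_val) = min(-13, 23) = -13

Answer: -13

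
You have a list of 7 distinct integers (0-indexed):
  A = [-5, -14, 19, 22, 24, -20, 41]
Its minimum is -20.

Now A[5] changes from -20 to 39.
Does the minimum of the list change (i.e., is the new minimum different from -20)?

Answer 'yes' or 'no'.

Answer: yes

Derivation:
Old min = -20
Change: A[5] -20 -> 39
Changed element was the min; new min must be rechecked.
New min = -14; changed? yes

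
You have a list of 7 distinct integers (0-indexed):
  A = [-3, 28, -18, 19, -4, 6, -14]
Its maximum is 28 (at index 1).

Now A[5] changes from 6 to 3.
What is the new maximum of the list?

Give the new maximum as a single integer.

Answer: 28

Derivation:
Old max = 28 (at index 1)
Change: A[5] 6 -> 3
Changed element was NOT the old max.
  New max = max(old_max, new_val) = max(28, 3) = 28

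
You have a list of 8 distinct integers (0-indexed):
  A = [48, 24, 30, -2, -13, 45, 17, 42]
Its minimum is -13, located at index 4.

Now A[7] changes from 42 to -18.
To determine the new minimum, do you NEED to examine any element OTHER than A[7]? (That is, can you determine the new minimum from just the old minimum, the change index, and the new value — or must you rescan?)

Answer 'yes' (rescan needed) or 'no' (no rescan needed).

Answer: no

Derivation:
Old min = -13 at index 4
Change at index 7: 42 -> -18
Index 7 was NOT the min. New min = min(-13, -18). No rescan of other elements needed.
Needs rescan: no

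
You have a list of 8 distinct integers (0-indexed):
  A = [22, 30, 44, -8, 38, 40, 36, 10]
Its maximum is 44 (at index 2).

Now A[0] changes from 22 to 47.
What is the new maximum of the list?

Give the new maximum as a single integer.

Old max = 44 (at index 2)
Change: A[0] 22 -> 47
Changed element was NOT the old max.
  New max = max(old_max, new_val) = max(44, 47) = 47

Answer: 47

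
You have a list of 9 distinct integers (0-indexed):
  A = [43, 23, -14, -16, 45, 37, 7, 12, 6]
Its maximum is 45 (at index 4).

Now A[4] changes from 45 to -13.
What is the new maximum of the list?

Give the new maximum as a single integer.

Answer: 43

Derivation:
Old max = 45 (at index 4)
Change: A[4] 45 -> -13
Changed element WAS the max -> may need rescan.
  Max of remaining elements: 43
  New max = max(-13, 43) = 43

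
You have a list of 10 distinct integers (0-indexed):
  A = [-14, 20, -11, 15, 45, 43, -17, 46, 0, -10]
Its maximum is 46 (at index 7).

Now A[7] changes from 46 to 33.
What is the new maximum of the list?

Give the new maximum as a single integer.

Answer: 45

Derivation:
Old max = 46 (at index 7)
Change: A[7] 46 -> 33
Changed element WAS the max -> may need rescan.
  Max of remaining elements: 45
  New max = max(33, 45) = 45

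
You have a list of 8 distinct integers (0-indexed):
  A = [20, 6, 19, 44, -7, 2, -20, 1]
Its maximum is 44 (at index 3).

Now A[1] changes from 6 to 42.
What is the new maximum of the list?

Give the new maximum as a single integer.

Old max = 44 (at index 3)
Change: A[1] 6 -> 42
Changed element was NOT the old max.
  New max = max(old_max, new_val) = max(44, 42) = 44

Answer: 44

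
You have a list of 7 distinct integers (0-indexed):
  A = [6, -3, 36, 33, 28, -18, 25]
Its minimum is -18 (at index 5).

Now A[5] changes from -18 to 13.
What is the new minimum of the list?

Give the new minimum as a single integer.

Old min = -18 (at index 5)
Change: A[5] -18 -> 13
Changed element WAS the min. Need to check: is 13 still <= all others?
  Min of remaining elements: -3
  New min = min(13, -3) = -3

Answer: -3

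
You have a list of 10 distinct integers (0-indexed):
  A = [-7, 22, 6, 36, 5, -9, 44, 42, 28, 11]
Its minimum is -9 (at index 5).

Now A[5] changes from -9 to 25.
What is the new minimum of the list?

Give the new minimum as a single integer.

Old min = -9 (at index 5)
Change: A[5] -9 -> 25
Changed element WAS the min. Need to check: is 25 still <= all others?
  Min of remaining elements: -7
  New min = min(25, -7) = -7

Answer: -7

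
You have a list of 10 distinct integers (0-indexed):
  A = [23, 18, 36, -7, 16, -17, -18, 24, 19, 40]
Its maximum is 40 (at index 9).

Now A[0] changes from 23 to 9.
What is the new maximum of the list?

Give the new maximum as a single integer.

Answer: 40

Derivation:
Old max = 40 (at index 9)
Change: A[0] 23 -> 9
Changed element was NOT the old max.
  New max = max(old_max, new_val) = max(40, 9) = 40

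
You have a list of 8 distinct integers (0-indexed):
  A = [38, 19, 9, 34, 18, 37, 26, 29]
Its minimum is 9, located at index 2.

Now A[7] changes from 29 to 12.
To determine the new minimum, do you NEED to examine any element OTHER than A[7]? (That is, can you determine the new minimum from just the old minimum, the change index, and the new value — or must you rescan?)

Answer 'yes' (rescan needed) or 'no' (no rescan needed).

Old min = 9 at index 2
Change at index 7: 29 -> 12
Index 7 was NOT the min. New min = min(9, 12). No rescan of other elements needed.
Needs rescan: no

Answer: no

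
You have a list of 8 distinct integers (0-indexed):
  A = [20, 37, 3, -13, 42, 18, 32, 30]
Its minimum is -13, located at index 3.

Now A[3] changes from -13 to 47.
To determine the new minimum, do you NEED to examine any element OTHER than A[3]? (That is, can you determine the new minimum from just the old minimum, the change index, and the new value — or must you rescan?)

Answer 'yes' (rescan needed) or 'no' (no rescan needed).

Answer: yes

Derivation:
Old min = -13 at index 3
Change at index 3: -13 -> 47
Index 3 WAS the min and new value 47 > old min -13. Must rescan other elements to find the new min.
Needs rescan: yes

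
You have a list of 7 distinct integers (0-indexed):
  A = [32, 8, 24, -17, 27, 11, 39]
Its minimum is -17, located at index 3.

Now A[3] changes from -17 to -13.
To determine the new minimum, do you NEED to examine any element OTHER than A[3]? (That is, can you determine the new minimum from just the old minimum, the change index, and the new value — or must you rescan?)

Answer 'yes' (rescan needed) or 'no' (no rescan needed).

Answer: yes

Derivation:
Old min = -17 at index 3
Change at index 3: -17 -> -13
Index 3 WAS the min and new value -13 > old min -17. Must rescan other elements to find the new min.
Needs rescan: yes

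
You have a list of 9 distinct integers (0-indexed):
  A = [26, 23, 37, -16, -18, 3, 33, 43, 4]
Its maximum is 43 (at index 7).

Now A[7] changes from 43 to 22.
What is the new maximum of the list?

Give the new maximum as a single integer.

Answer: 37

Derivation:
Old max = 43 (at index 7)
Change: A[7] 43 -> 22
Changed element WAS the max -> may need rescan.
  Max of remaining elements: 37
  New max = max(22, 37) = 37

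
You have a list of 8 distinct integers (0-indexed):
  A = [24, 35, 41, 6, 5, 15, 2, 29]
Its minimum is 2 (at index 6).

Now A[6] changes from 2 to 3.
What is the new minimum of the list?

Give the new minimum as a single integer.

Answer: 3

Derivation:
Old min = 2 (at index 6)
Change: A[6] 2 -> 3
Changed element WAS the min. Need to check: is 3 still <= all others?
  Min of remaining elements: 5
  New min = min(3, 5) = 3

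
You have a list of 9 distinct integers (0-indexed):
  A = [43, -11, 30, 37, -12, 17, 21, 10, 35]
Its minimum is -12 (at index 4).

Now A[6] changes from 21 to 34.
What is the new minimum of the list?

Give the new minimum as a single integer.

Old min = -12 (at index 4)
Change: A[6] 21 -> 34
Changed element was NOT the old min.
  New min = min(old_min, new_val) = min(-12, 34) = -12

Answer: -12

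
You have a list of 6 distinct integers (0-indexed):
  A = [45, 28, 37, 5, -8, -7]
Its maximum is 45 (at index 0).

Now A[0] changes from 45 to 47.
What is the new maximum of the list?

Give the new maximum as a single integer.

Answer: 47

Derivation:
Old max = 45 (at index 0)
Change: A[0] 45 -> 47
Changed element WAS the max -> may need rescan.
  Max of remaining elements: 37
  New max = max(47, 37) = 47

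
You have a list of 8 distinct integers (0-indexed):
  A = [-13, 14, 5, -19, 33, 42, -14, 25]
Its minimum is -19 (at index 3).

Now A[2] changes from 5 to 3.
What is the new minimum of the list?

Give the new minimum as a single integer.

Old min = -19 (at index 3)
Change: A[2] 5 -> 3
Changed element was NOT the old min.
  New min = min(old_min, new_val) = min(-19, 3) = -19

Answer: -19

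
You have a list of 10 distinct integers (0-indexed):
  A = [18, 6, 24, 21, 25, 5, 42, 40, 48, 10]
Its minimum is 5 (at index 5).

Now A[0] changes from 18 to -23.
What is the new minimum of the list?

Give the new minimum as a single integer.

Answer: -23

Derivation:
Old min = 5 (at index 5)
Change: A[0] 18 -> -23
Changed element was NOT the old min.
  New min = min(old_min, new_val) = min(5, -23) = -23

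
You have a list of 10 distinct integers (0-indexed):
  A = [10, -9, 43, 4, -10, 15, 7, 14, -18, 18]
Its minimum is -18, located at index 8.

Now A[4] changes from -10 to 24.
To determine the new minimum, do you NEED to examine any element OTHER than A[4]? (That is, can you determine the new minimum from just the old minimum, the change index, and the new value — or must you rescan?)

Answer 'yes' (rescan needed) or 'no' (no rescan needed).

Answer: no

Derivation:
Old min = -18 at index 8
Change at index 4: -10 -> 24
Index 4 was NOT the min. New min = min(-18, 24). No rescan of other elements needed.
Needs rescan: no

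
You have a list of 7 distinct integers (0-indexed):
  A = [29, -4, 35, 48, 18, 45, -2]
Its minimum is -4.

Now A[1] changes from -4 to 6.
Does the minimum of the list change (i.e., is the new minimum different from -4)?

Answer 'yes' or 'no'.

Old min = -4
Change: A[1] -4 -> 6
Changed element was the min; new min must be rechecked.
New min = -2; changed? yes

Answer: yes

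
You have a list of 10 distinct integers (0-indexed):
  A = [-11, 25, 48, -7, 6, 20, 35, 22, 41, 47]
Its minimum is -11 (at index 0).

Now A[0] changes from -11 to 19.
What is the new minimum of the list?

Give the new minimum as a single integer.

Old min = -11 (at index 0)
Change: A[0] -11 -> 19
Changed element WAS the min. Need to check: is 19 still <= all others?
  Min of remaining elements: -7
  New min = min(19, -7) = -7

Answer: -7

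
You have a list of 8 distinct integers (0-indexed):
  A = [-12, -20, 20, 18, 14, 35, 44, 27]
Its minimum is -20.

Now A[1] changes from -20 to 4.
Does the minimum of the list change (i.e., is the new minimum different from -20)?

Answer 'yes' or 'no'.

Old min = -20
Change: A[1] -20 -> 4
Changed element was the min; new min must be rechecked.
New min = -12; changed? yes

Answer: yes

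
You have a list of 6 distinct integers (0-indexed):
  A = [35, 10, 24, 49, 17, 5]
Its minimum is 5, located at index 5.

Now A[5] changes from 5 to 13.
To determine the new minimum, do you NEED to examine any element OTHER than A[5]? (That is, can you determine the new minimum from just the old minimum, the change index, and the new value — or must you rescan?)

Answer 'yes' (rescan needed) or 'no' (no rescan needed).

Answer: yes

Derivation:
Old min = 5 at index 5
Change at index 5: 5 -> 13
Index 5 WAS the min and new value 13 > old min 5. Must rescan other elements to find the new min.
Needs rescan: yes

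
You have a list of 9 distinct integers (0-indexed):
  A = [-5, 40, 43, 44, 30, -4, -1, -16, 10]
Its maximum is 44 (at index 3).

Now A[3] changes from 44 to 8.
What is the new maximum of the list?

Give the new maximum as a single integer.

Old max = 44 (at index 3)
Change: A[3] 44 -> 8
Changed element WAS the max -> may need rescan.
  Max of remaining elements: 43
  New max = max(8, 43) = 43

Answer: 43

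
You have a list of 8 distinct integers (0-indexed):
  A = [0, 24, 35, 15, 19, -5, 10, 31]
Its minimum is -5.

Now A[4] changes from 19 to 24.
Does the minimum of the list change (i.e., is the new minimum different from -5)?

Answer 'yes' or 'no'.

Old min = -5
Change: A[4] 19 -> 24
Changed element was NOT the min; min changes only if 24 < -5.
New min = -5; changed? no

Answer: no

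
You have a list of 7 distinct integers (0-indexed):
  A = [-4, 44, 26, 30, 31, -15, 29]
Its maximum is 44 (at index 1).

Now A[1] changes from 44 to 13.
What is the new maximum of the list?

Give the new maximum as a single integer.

Answer: 31

Derivation:
Old max = 44 (at index 1)
Change: A[1] 44 -> 13
Changed element WAS the max -> may need rescan.
  Max of remaining elements: 31
  New max = max(13, 31) = 31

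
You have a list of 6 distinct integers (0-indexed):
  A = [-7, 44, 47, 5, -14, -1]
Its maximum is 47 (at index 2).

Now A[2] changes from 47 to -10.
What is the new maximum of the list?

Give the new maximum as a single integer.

Answer: 44

Derivation:
Old max = 47 (at index 2)
Change: A[2] 47 -> -10
Changed element WAS the max -> may need rescan.
  Max of remaining elements: 44
  New max = max(-10, 44) = 44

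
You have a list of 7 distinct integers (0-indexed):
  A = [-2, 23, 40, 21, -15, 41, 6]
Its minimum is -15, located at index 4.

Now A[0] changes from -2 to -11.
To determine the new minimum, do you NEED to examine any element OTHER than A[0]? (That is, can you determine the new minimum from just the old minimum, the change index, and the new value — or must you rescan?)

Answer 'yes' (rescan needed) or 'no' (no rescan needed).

Old min = -15 at index 4
Change at index 0: -2 -> -11
Index 0 was NOT the min. New min = min(-15, -11). No rescan of other elements needed.
Needs rescan: no

Answer: no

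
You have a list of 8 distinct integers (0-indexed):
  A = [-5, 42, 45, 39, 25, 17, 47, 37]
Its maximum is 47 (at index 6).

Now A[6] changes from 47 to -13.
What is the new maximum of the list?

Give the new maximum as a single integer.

Answer: 45

Derivation:
Old max = 47 (at index 6)
Change: A[6] 47 -> -13
Changed element WAS the max -> may need rescan.
  Max of remaining elements: 45
  New max = max(-13, 45) = 45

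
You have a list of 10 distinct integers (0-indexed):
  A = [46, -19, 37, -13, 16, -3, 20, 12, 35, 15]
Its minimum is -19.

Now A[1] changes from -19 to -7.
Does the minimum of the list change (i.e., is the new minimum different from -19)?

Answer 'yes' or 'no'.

Old min = -19
Change: A[1] -19 -> -7
Changed element was the min; new min must be rechecked.
New min = -13; changed? yes

Answer: yes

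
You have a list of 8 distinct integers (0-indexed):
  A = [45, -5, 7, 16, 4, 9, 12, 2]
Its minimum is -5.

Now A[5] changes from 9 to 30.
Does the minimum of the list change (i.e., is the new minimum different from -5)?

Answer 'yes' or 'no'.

Answer: no

Derivation:
Old min = -5
Change: A[5] 9 -> 30
Changed element was NOT the min; min changes only if 30 < -5.
New min = -5; changed? no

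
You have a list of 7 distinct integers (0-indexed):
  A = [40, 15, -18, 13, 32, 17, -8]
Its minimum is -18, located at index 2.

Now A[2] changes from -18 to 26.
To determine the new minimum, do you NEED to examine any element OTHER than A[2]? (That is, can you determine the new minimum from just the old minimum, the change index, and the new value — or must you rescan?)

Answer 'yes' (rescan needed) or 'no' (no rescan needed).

Old min = -18 at index 2
Change at index 2: -18 -> 26
Index 2 WAS the min and new value 26 > old min -18. Must rescan other elements to find the new min.
Needs rescan: yes

Answer: yes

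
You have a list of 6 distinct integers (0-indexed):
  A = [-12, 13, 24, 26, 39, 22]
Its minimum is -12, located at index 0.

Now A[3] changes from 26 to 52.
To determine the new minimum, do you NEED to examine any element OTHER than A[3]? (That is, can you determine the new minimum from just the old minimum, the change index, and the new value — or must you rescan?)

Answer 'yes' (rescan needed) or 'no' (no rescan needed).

Old min = -12 at index 0
Change at index 3: 26 -> 52
Index 3 was NOT the min. New min = min(-12, 52). No rescan of other elements needed.
Needs rescan: no

Answer: no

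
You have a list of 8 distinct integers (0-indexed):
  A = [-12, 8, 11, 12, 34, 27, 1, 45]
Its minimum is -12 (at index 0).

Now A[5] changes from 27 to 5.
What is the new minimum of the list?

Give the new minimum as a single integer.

Old min = -12 (at index 0)
Change: A[5] 27 -> 5
Changed element was NOT the old min.
  New min = min(old_min, new_val) = min(-12, 5) = -12

Answer: -12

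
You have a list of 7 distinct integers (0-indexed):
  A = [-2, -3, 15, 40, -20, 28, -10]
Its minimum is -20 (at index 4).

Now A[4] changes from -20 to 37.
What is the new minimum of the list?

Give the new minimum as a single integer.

Answer: -10

Derivation:
Old min = -20 (at index 4)
Change: A[4] -20 -> 37
Changed element WAS the min. Need to check: is 37 still <= all others?
  Min of remaining elements: -10
  New min = min(37, -10) = -10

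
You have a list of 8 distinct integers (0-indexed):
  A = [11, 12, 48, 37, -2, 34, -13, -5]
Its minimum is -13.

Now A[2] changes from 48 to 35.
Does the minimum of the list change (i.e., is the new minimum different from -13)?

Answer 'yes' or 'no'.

Answer: no

Derivation:
Old min = -13
Change: A[2] 48 -> 35
Changed element was NOT the min; min changes only if 35 < -13.
New min = -13; changed? no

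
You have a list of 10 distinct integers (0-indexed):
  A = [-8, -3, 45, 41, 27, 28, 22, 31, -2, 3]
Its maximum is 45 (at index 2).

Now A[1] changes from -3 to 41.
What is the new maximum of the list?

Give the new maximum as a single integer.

Answer: 45

Derivation:
Old max = 45 (at index 2)
Change: A[1] -3 -> 41
Changed element was NOT the old max.
  New max = max(old_max, new_val) = max(45, 41) = 45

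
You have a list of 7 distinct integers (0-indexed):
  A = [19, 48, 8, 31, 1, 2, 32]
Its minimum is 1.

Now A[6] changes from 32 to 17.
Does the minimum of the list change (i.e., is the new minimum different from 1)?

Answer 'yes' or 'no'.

Old min = 1
Change: A[6] 32 -> 17
Changed element was NOT the min; min changes only if 17 < 1.
New min = 1; changed? no

Answer: no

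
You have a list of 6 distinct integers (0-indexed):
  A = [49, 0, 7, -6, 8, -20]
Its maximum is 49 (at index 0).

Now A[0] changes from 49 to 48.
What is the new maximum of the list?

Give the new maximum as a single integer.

Answer: 48

Derivation:
Old max = 49 (at index 0)
Change: A[0] 49 -> 48
Changed element WAS the max -> may need rescan.
  Max of remaining elements: 8
  New max = max(48, 8) = 48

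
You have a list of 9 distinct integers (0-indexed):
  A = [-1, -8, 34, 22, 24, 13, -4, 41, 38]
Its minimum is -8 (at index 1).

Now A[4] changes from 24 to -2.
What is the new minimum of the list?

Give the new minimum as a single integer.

Answer: -8

Derivation:
Old min = -8 (at index 1)
Change: A[4] 24 -> -2
Changed element was NOT the old min.
  New min = min(old_min, new_val) = min(-8, -2) = -8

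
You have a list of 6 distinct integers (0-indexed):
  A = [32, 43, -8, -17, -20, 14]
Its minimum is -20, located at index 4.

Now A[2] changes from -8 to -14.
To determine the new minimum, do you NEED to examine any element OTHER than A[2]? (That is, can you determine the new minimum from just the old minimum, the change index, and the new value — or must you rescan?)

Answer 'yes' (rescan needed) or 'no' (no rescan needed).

Answer: no

Derivation:
Old min = -20 at index 4
Change at index 2: -8 -> -14
Index 2 was NOT the min. New min = min(-20, -14). No rescan of other elements needed.
Needs rescan: no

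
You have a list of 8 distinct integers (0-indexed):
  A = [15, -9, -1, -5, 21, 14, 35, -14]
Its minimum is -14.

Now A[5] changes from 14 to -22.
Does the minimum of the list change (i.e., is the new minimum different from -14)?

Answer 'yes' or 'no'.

Old min = -14
Change: A[5] 14 -> -22
Changed element was NOT the min; min changes only if -22 < -14.
New min = -22; changed? yes

Answer: yes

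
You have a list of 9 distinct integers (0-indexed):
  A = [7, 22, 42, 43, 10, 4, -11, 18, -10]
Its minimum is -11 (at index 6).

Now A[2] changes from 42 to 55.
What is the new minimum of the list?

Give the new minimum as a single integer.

Old min = -11 (at index 6)
Change: A[2] 42 -> 55
Changed element was NOT the old min.
  New min = min(old_min, new_val) = min(-11, 55) = -11

Answer: -11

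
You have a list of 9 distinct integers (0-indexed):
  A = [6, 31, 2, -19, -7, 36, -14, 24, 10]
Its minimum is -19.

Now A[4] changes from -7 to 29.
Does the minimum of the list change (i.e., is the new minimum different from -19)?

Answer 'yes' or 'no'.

Old min = -19
Change: A[4] -7 -> 29
Changed element was NOT the min; min changes only if 29 < -19.
New min = -19; changed? no

Answer: no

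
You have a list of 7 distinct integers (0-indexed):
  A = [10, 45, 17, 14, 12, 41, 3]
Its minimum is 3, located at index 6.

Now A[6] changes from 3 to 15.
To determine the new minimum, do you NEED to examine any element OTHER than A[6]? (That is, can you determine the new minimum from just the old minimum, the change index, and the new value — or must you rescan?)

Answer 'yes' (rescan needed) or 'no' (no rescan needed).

Old min = 3 at index 6
Change at index 6: 3 -> 15
Index 6 WAS the min and new value 15 > old min 3. Must rescan other elements to find the new min.
Needs rescan: yes

Answer: yes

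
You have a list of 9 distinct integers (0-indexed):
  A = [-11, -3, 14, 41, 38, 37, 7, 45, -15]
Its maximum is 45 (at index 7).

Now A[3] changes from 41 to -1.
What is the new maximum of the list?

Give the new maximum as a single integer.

Answer: 45

Derivation:
Old max = 45 (at index 7)
Change: A[3] 41 -> -1
Changed element was NOT the old max.
  New max = max(old_max, new_val) = max(45, -1) = 45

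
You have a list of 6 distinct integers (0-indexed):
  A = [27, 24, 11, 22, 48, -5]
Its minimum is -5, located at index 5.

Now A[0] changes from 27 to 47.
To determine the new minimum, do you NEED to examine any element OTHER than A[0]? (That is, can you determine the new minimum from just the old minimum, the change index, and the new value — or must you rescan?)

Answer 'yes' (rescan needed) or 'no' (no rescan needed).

Answer: no

Derivation:
Old min = -5 at index 5
Change at index 0: 27 -> 47
Index 0 was NOT the min. New min = min(-5, 47). No rescan of other elements needed.
Needs rescan: no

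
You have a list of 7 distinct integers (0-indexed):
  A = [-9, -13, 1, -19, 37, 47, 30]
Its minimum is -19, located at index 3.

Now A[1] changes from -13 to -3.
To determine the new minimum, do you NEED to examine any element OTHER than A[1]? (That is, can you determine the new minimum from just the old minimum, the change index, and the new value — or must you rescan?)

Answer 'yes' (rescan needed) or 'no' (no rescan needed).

Answer: no

Derivation:
Old min = -19 at index 3
Change at index 1: -13 -> -3
Index 1 was NOT the min. New min = min(-19, -3). No rescan of other elements needed.
Needs rescan: no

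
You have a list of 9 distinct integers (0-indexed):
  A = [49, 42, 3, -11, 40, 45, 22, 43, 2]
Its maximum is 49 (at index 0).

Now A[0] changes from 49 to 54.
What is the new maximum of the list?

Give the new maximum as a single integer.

Answer: 54

Derivation:
Old max = 49 (at index 0)
Change: A[0] 49 -> 54
Changed element WAS the max -> may need rescan.
  Max of remaining elements: 45
  New max = max(54, 45) = 54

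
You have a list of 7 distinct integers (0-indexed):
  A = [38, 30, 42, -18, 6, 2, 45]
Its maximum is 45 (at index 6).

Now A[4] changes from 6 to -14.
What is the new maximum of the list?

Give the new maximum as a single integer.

Answer: 45

Derivation:
Old max = 45 (at index 6)
Change: A[4] 6 -> -14
Changed element was NOT the old max.
  New max = max(old_max, new_val) = max(45, -14) = 45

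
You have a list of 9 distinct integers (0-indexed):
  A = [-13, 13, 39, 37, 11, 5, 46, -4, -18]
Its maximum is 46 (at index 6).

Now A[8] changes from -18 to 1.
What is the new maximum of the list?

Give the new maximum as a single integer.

Answer: 46

Derivation:
Old max = 46 (at index 6)
Change: A[8] -18 -> 1
Changed element was NOT the old max.
  New max = max(old_max, new_val) = max(46, 1) = 46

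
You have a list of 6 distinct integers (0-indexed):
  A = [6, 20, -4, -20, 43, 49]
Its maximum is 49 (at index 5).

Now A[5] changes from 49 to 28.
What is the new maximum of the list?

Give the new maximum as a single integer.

Answer: 43

Derivation:
Old max = 49 (at index 5)
Change: A[5] 49 -> 28
Changed element WAS the max -> may need rescan.
  Max of remaining elements: 43
  New max = max(28, 43) = 43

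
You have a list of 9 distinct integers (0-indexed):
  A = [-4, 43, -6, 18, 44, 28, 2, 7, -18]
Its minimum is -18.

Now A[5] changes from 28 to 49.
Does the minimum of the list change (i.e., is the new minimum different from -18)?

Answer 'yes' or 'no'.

Old min = -18
Change: A[5] 28 -> 49
Changed element was NOT the min; min changes only if 49 < -18.
New min = -18; changed? no

Answer: no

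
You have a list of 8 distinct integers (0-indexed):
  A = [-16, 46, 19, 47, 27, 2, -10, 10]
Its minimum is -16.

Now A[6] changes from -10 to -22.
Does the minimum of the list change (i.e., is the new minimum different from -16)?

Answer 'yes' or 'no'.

Answer: yes

Derivation:
Old min = -16
Change: A[6] -10 -> -22
Changed element was NOT the min; min changes only if -22 < -16.
New min = -22; changed? yes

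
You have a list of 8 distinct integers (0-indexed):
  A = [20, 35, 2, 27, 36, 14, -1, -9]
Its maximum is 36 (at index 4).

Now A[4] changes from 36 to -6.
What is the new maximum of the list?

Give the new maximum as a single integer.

Old max = 36 (at index 4)
Change: A[4] 36 -> -6
Changed element WAS the max -> may need rescan.
  Max of remaining elements: 35
  New max = max(-6, 35) = 35

Answer: 35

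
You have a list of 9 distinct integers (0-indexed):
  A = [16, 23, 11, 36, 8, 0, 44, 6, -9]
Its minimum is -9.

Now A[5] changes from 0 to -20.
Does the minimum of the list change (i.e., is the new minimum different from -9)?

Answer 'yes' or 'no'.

Answer: yes

Derivation:
Old min = -9
Change: A[5] 0 -> -20
Changed element was NOT the min; min changes only if -20 < -9.
New min = -20; changed? yes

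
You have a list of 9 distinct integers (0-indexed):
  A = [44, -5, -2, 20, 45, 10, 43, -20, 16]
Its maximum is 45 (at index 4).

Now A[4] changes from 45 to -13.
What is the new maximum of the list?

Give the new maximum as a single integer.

Old max = 45 (at index 4)
Change: A[4] 45 -> -13
Changed element WAS the max -> may need rescan.
  Max of remaining elements: 44
  New max = max(-13, 44) = 44

Answer: 44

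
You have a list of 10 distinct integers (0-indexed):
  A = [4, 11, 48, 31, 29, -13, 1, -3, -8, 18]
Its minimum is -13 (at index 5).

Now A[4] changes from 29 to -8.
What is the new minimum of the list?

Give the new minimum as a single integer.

Answer: -13

Derivation:
Old min = -13 (at index 5)
Change: A[4] 29 -> -8
Changed element was NOT the old min.
  New min = min(old_min, new_val) = min(-13, -8) = -13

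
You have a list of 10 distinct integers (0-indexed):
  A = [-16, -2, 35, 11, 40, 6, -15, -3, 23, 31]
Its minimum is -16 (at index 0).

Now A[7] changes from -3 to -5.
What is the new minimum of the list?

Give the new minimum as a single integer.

Old min = -16 (at index 0)
Change: A[7] -3 -> -5
Changed element was NOT the old min.
  New min = min(old_min, new_val) = min(-16, -5) = -16

Answer: -16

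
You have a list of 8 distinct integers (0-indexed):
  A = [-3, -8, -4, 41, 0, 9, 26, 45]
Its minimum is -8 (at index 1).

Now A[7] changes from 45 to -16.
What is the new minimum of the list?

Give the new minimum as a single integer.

Answer: -16

Derivation:
Old min = -8 (at index 1)
Change: A[7] 45 -> -16
Changed element was NOT the old min.
  New min = min(old_min, new_val) = min(-8, -16) = -16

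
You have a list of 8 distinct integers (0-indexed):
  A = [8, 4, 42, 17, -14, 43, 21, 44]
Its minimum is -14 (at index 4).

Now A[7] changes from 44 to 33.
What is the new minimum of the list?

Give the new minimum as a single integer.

Old min = -14 (at index 4)
Change: A[7] 44 -> 33
Changed element was NOT the old min.
  New min = min(old_min, new_val) = min(-14, 33) = -14

Answer: -14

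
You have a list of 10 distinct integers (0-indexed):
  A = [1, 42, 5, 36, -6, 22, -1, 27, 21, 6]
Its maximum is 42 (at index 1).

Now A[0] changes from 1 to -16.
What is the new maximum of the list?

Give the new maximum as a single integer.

Answer: 42

Derivation:
Old max = 42 (at index 1)
Change: A[0] 1 -> -16
Changed element was NOT the old max.
  New max = max(old_max, new_val) = max(42, -16) = 42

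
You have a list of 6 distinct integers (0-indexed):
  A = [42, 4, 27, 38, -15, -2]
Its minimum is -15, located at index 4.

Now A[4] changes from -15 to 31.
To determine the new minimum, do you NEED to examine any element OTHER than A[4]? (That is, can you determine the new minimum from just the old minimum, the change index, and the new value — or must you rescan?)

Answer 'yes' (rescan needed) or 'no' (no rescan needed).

Answer: yes

Derivation:
Old min = -15 at index 4
Change at index 4: -15 -> 31
Index 4 WAS the min and new value 31 > old min -15. Must rescan other elements to find the new min.
Needs rescan: yes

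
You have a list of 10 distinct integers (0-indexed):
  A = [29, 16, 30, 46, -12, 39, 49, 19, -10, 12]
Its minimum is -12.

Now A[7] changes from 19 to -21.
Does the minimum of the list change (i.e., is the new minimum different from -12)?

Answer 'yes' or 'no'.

Old min = -12
Change: A[7] 19 -> -21
Changed element was NOT the min; min changes only if -21 < -12.
New min = -21; changed? yes

Answer: yes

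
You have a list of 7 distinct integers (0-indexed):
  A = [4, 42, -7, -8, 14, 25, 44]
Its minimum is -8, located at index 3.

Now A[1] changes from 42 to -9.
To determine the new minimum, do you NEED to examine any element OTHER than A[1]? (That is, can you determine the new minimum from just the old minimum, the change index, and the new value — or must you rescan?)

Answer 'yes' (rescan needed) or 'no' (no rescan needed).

Old min = -8 at index 3
Change at index 1: 42 -> -9
Index 1 was NOT the min. New min = min(-8, -9). No rescan of other elements needed.
Needs rescan: no

Answer: no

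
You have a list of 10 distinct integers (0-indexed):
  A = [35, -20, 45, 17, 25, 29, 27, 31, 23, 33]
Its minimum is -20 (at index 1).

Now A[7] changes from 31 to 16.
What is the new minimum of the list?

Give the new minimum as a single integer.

Old min = -20 (at index 1)
Change: A[7] 31 -> 16
Changed element was NOT the old min.
  New min = min(old_min, new_val) = min(-20, 16) = -20

Answer: -20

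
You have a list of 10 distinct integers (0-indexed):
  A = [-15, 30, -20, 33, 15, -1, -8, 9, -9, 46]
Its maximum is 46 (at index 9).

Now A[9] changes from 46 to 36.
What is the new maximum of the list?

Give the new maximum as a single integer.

Answer: 36

Derivation:
Old max = 46 (at index 9)
Change: A[9] 46 -> 36
Changed element WAS the max -> may need rescan.
  Max of remaining elements: 33
  New max = max(36, 33) = 36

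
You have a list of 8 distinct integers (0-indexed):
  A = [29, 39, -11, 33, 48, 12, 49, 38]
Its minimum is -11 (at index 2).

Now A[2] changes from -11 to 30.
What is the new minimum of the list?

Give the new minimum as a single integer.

Answer: 12

Derivation:
Old min = -11 (at index 2)
Change: A[2] -11 -> 30
Changed element WAS the min. Need to check: is 30 still <= all others?
  Min of remaining elements: 12
  New min = min(30, 12) = 12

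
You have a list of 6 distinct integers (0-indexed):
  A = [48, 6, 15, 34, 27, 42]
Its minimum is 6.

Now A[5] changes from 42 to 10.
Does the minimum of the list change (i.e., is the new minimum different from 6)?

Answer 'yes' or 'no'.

Old min = 6
Change: A[5] 42 -> 10
Changed element was NOT the min; min changes only if 10 < 6.
New min = 6; changed? no

Answer: no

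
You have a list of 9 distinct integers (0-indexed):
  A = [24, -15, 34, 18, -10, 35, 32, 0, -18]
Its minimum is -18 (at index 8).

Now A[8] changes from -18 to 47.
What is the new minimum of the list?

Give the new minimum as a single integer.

Answer: -15

Derivation:
Old min = -18 (at index 8)
Change: A[8] -18 -> 47
Changed element WAS the min. Need to check: is 47 still <= all others?
  Min of remaining elements: -15
  New min = min(47, -15) = -15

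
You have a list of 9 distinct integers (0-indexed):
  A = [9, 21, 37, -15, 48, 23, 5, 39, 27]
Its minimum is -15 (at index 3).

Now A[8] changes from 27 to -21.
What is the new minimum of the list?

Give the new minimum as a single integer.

Old min = -15 (at index 3)
Change: A[8] 27 -> -21
Changed element was NOT the old min.
  New min = min(old_min, new_val) = min(-15, -21) = -21

Answer: -21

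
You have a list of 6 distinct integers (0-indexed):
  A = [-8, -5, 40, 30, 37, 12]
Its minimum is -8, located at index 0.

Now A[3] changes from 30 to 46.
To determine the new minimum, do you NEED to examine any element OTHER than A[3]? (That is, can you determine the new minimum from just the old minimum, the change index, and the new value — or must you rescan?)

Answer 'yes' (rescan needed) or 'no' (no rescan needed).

Old min = -8 at index 0
Change at index 3: 30 -> 46
Index 3 was NOT the min. New min = min(-8, 46). No rescan of other elements needed.
Needs rescan: no

Answer: no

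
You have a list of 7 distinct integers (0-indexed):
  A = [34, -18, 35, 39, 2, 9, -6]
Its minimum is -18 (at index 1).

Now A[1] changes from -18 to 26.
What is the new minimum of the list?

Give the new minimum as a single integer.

Old min = -18 (at index 1)
Change: A[1] -18 -> 26
Changed element WAS the min. Need to check: is 26 still <= all others?
  Min of remaining elements: -6
  New min = min(26, -6) = -6

Answer: -6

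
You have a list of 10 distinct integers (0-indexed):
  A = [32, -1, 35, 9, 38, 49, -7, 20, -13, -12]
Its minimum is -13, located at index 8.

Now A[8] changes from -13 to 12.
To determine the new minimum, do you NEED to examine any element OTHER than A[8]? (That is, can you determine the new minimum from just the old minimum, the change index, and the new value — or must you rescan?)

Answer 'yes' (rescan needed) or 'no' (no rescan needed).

Old min = -13 at index 8
Change at index 8: -13 -> 12
Index 8 WAS the min and new value 12 > old min -13. Must rescan other elements to find the new min.
Needs rescan: yes

Answer: yes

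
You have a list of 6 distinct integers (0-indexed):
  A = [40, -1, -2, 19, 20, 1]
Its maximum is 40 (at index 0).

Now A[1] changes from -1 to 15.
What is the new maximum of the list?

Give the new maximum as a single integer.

Answer: 40

Derivation:
Old max = 40 (at index 0)
Change: A[1] -1 -> 15
Changed element was NOT the old max.
  New max = max(old_max, new_val) = max(40, 15) = 40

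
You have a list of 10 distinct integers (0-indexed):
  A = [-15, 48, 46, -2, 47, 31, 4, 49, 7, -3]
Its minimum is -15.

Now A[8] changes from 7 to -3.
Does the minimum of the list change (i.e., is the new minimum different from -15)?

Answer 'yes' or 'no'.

Old min = -15
Change: A[8] 7 -> -3
Changed element was NOT the min; min changes only if -3 < -15.
New min = -15; changed? no

Answer: no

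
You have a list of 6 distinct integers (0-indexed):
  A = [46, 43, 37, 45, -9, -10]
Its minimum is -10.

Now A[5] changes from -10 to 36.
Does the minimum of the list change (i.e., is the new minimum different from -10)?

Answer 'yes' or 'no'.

Answer: yes

Derivation:
Old min = -10
Change: A[5] -10 -> 36
Changed element was the min; new min must be rechecked.
New min = -9; changed? yes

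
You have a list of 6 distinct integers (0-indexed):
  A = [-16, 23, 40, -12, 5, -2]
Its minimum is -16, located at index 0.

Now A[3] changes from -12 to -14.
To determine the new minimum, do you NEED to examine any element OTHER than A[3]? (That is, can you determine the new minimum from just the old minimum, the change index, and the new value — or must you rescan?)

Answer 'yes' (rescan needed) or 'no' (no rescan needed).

Old min = -16 at index 0
Change at index 3: -12 -> -14
Index 3 was NOT the min. New min = min(-16, -14). No rescan of other elements needed.
Needs rescan: no

Answer: no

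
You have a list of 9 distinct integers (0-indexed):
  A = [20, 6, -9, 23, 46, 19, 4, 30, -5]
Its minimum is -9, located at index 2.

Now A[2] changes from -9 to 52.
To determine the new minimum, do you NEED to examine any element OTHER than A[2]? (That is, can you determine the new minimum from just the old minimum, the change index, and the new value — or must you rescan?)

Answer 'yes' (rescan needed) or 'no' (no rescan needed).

Old min = -9 at index 2
Change at index 2: -9 -> 52
Index 2 WAS the min and new value 52 > old min -9. Must rescan other elements to find the new min.
Needs rescan: yes

Answer: yes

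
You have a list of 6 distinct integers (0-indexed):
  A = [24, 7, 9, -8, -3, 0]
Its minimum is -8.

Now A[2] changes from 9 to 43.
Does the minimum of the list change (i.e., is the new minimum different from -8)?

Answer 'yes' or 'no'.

Answer: no

Derivation:
Old min = -8
Change: A[2] 9 -> 43
Changed element was NOT the min; min changes only if 43 < -8.
New min = -8; changed? no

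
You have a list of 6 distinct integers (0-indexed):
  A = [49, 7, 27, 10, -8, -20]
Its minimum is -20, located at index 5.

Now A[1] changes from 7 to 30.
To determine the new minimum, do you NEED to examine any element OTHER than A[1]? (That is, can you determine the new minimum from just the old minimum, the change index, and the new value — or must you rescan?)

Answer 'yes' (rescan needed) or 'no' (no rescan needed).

Answer: no

Derivation:
Old min = -20 at index 5
Change at index 1: 7 -> 30
Index 1 was NOT the min. New min = min(-20, 30). No rescan of other elements needed.
Needs rescan: no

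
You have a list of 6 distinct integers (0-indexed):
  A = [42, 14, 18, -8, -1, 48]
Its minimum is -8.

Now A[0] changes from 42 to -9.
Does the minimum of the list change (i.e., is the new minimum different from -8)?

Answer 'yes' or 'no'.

Old min = -8
Change: A[0] 42 -> -9
Changed element was NOT the min; min changes only if -9 < -8.
New min = -9; changed? yes

Answer: yes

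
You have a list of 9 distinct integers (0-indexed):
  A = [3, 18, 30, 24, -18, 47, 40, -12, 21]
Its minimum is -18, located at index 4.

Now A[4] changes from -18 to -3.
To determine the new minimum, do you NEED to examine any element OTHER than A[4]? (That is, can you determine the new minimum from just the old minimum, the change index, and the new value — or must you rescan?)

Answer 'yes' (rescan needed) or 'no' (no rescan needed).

Old min = -18 at index 4
Change at index 4: -18 -> -3
Index 4 WAS the min and new value -3 > old min -18. Must rescan other elements to find the new min.
Needs rescan: yes

Answer: yes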